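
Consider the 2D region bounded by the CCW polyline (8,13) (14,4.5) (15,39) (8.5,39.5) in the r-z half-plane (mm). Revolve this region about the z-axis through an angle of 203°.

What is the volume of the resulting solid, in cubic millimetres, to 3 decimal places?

Volume = 7917.022 mm³

Profile (r,z), 4 vertices: (8,13) (14,4.5) (15,39) (8.5,39.5)
edge 0: (8,13)→(14,4.5)  cross = 8·4.5 − 14·13 = -146.0000; (r_i+r_j)·cross = 22·-146.0000 = -3212.0000
edge 1: (14,4.5)→(15,39)  cross = 14·39 − 15·4.5 = 478.5000; (r_i+r_j)·cross = 29·478.5000 = 13876.5000
edge 2: (15,39)→(8.5,39.5)  cross = 15·39.5 − 8.5·39 = 261.0000; (r_i+r_j)·cross = 23.5·261.0000 = 6133.5000
edge 3: (8.5,39.5)→(8,13)  cross = 8.5·13 − 8·39.5 = -205.5000; (r_i+r_j)·cross = 16.5·-205.5000 = -3390.7500
Σcross = 388.0000 → A = |Σcross|/2 = 194.0000 mm²
Σ(r_i+r_j)·cross = 13407.2500 → first moment M = |Σ|/6 = 2234.5417
R_c = M/A = 2234.5417/194.0000 = 11.5183 mm
θ = 203° = 3.543018 rad
V = θ·R_c·A = 3.543018·11.5183·194.0000 = 7917.022 mm³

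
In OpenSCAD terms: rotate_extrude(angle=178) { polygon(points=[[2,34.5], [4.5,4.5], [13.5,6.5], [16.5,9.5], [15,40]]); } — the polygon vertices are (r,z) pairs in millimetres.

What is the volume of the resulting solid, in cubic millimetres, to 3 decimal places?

Profile (r,z), 5 vertices: (2,34.5) (4.5,4.5) (13.5,6.5) (16.5,9.5) (15,40)
edge 0: (2,34.5)→(4.5,4.5)  cross = 2·4.5 − 4.5·34.5 = -146.2500; (r_i+r_j)·cross = 6.5·-146.2500 = -950.6250
edge 1: (4.5,4.5)→(13.5,6.5)  cross = 4.5·6.5 − 13.5·4.5 = -31.5000; (r_i+r_j)·cross = 18·-31.5000 = -567.0000
edge 2: (13.5,6.5)→(16.5,9.5)  cross = 13.5·9.5 − 16.5·6.5 = 21.0000; (r_i+r_j)·cross = 30·21.0000 = 630.0000
edge 3: (16.5,9.5)→(15,40)  cross = 16.5·40 − 15·9.5 = 517.5000; (r_i+r_j)·cross = 31.5·517.5000 = 16301.2500
edge 4: (15,40)→(2,34.5)  cross = 15·34.5 − 2·40 = 437.5000; (r_i+r_j)·cross = 17·437.5000 = 7437.5000
Σcross = 798.2500 → A = |Σcross|/2 = 399.1250 mm²
Σ(r_i+r_j)·cross = 22851.1250 → first moment M = |Σ|/6 = 3808.5208
R_c = M/A = 3808.5208/399.1250 = 9.5422 mm
θ = 178° = 3.106686 rad
V = θ·R_c·A = 3.106686·9.5422·399.1250 = 11831.879 mm³

Volume = 11831.879 mm³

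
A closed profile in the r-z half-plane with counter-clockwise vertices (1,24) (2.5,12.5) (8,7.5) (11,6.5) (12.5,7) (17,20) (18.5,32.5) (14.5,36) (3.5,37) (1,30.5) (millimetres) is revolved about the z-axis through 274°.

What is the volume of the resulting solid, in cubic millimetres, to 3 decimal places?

Volume = 18141.383 mm³

Profile (r,z), 10 vertices: (1,24) (2.5,12.5) (8,7.5) (11,6.5) (12.5,7) (17,20) (18.5,32.5) (14.5,36) (3.5,37) (1,30.5)
edge 0: (1,24)→(2.5,12.5)  cross = 1·12.5 − 2.5·24 = -47.5000; (r_i+r_j)·cross = 3.5·-47.5000 = -166.2500
edge 1: (2.5,12.5)→(8,7.5)  cross = 2.5·7.5 − 8·12.5 = -81.2500; (r_i+r_j)·cross = 10.5·-81.2500 = -853.1250
edge 2: (8,7.5)→(11,6.5)  cross = 8·6.5 − 11·7.5 = -30.5000; (r_i+r_j)·cross = 19·-30.5000 = -579.5000
edge 3: (11,6.5)→(12.5,7)  cross = 11·7 − 12.5·6.5 = -4.2500; (r_i+r_j)·cross = 23.5·-4.2500 = -99.8750
edge 4: (12.5,7)→(17,20)  cross = 12.5·20 − 17·7 = 131.0000; (r_i+r_j)·cross = 29.5·131.0000 = 3864.5000
edge 5: (17,20)→(18.5,32.5)  cross = 17·32.5 − 18.5·20 = 182.5000; (r_i+r_j)·cross = 35.5·182.5000 = 6478.7500
edge 6: (18.5,32.5)→(14.5,36)  cross = 18.5·36 − 14.5·32.5 = 194.7500; (r_i+r_j)·cross = 33·194.7500 = 6426.7500
edge 7: (14.5,36)→(3.5,37)  cross = 14.5·37 − 3.5·36 = 410.5000; (r_i+r_j)·cross = 18·410.5000 = 7389.0000
edge 8: (3.5,37)→(1,30.5)  cross = 3.5·30.5 − 1·37 = 69.7500; (r_i+r_j)·cross = 4.5·69.7500 = 313.8750
edge 9: (1,30.5)→(1,24)  cross = 1·24 − 1·30.5 = -6.5000; (r_i+r_j)·cross = 2·-6.5000 = -13.0000
Σcross = 818.5000 → A = |Σcross|/2 = 409.2500 mm²
Σ(r_i+r_j)·cross = 22761.1250 → first moment M = |Σ|/6 = 3793.5208
R_c = M/A = 3793.5208/409.2500 = 9.2694 mm
θ = 274° = 4.782202 rad
V = θ·R_c·A = 4.782202·9.2694·409.2500 = 18141.383 mm³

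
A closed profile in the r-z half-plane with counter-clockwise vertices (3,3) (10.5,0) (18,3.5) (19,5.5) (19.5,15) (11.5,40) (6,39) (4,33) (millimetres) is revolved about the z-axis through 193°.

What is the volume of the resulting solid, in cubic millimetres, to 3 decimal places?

Profile (r,z), 8 vertices: (3,3) (10.5,0) (18,3.5) (19,5.5) (19.5,15) (11.5,40) (6,39) (4,33)
edge 0: (3,3)→(10.5,0)  cross = 3·0 − 10.5·3 = -31.5000; (r_i+r_j)·cross = 13.5·-31.5000 = -425.2500
edge 1: (10.5,0)→(18,3.5)  cross = 10.5·3.5 − 18·0 = 36.7500; (r_i+r_j)·cross = 28.5·36.7500 = 1047.3750
edge 2: (18,3.5)→(19,5.5)  cross = 18·5.5 − 19·3.5 = 32.5000; (r_i+r_j)·cross = 37·32.5000 = 1202.5000
edge 3: (19,5.5)→(19.5,15)  cross = 19·15 − 19.5·5.5 = 177.7500; (r_i+r_j)·cross = 38.5·177.7500 = 6843.3750
edge 4: (19.5,15)→(11.5,40)  cross = 19.5·40 − 11.5·15 = 607.5000; (r_i+r_j)·cross = 31·607.5000 = 18832.5000
edge 5: (11.5,40)→(6,39)  cross = 11.5·39 − 6·40 = 208.5000; (r_i+r_j)·cross = 17.5·208.5000 = 3648.7500
edge 6: (6,39)→(4,33)  cross = 6·33 − 4·39 = 42.0000; (r_i+r_j)·cross = 10·42.0000 = 420.0000
edge 7: (4,33)→(3,3)  cross = 4·3 − 3·33 = -87.0000; (r_i+r_j)·cross = 7·-87.0000 = -609.0000
Σcross = 986.5000 → A = |Σcross|/2 = 493.2500 mm²
Σ(r_i+r_j)·cross = 30960.2500 → first moment M = |Σ|/6 = 5160.0417
R_c = M/A = 5160.0417/493.2500 = 10.4613 mm
θ = 193° = 3.368485 rad
V = θ·R_c·A = 3.368485·10.4613·493.2500 = 17381.525 mm³

Volume = 17381.525 mm³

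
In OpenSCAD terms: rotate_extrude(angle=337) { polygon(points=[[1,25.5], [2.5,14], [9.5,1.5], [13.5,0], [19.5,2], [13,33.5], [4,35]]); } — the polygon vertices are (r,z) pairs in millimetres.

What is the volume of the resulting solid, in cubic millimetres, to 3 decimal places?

Volume = 24387.491 mm³

Profile (r,z), 7 vertices: (1,25.5) (2.5,14) (9.5,1.5) (13.5,0) (19.5,2) (13,33.5) (4,35)
edge 0: (1,25.5)→(2.5,14)  cross = 1·14 − 2.5·25.5 = -49.7500; (r_i+r_j)·cross = 3.5·-49.7500 = -174.1250
edge 1: (2.5,14)→(9.5,1.5)  cross = 2.5·1.5 − 9.5·14 = -129.2500; (r_i+r_j)·cross = 12·-129.2500 = -1551.0000
edge 2: (9.5,1.5)→(13.5,0)  cross = 9.5·0 − 13.5·1.5 = -20.2500; (r_i+r_j)·cross = 23·-20.2500 = -465.7500
edge 3: (13.5,0)→(19.5,2)  cross = 13.5·2 − 19.5·0 = 27.0000; (r_i+r_j)·cross = 33·27.0000 = 891.0000
edge 4: (19.5,2)→(13,33.5)  cross = 19.5·33.5 − 13·2 = 627.2500; (r_i+r_j)·cross = 32.5·627.2500 = 20385.6250
edge 5: (13,33.5)→(4,35)  cross = 13·35 − 4·33.5 = 321.0000; (r_i+r_j)·cross = 17·321.0000 = 5457.0000
edge 6: (4,35)→(1,25.5)  cross = 4·25.5 − 1·35 = 67.0000; (r_i+r_j)·cross = 5·67.0000 = 335.0000
Σcross = 843.0000 → A = |Σcross|/2 = 421.5000 mm²
Σ(r_i+r_j)·cross = 24877.7500 → first moment M = |Σ|/6 = 4146.2917
R_c = M/A = 4146.2917/421.5000 = 9.8370 mm
θ = 337° = 5.881760 rad
V = θ·R_c·A = 5.881760·9.8370·421.5000 = 24387.491 mm³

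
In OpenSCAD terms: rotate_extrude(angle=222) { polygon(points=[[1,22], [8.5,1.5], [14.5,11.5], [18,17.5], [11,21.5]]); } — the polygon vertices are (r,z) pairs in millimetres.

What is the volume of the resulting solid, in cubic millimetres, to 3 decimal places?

Volume = 6323.156 mm³

Profile (r,z), 5 vertices: (1,22) (8.5,1.5) (14.5,11.5) (18,17.5) (11,21.5)
edge 0: (1,22)→(8.5,1.5)  cross = 1·1.5 − 8.5·22 = -185.5000; (r_i+r_j)·cross = 9.5·-185.5000 = -1762.2500
edge 1: (8.5,1.5)→(14.5,11.5)  cross = 8.5·11.5 − 14.5·1.5 = 76.0000; (r_i+r_j)·cross = 23·76.0000 = 1748.0000
edge 2: (14.5,11.5)→(18,17.5)  cross = 14.5·17.5 − 18·11.5 = 46.7500; (r_i+r_j)·cross = 32.5·46.7500 = 1519.3750
edge 3: (18,17.5)→(11,21.5)  cross = 18·21.5 − 11·17.5 = 194.5000; (r_i+r_j)·cross = 29·194.5000 = 5640.5000
edge 4: (11,21.5)→(1,22)  cross = 11·22 − 1·21.5 = 220.5000; (r_i+r_j)·cross = 12·220.5000 = 2646.0000
Σcross = 352.2500 → A = |Σcross|/2 = 176.1250 mm²
Σ(r_i+r_j)·cross = 9791.6250 → first moment M = |Σ|/6 = 1631.9375
R_c = M/A = 1631.9375/176.1250 = 9.2658 mm
θ = 222° = 3.874631 rad
V = θ·R_c·A = 3.874631·9.2658·176.1250 = 6323.156 mm³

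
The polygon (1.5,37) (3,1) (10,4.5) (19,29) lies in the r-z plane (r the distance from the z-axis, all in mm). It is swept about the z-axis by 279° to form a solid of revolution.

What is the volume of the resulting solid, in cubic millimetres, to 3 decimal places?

Profile (r,z), 4 vertices: (1.5,37) (3,1) (10,4.5) (19,29)
edge 0: (1.5,37)→(3,1)  cross = 1.5·1 − 3·37 = -109.5000; (r_i+r_j)·cross = 4.5·-109.5000 = -492.7500
edge 1: (3,1)→(10,4.5)  cross = 3·4.5 − 10·1 = 3.5000; (r_i+r_j)·cross = 13·3.5000 = 45.5000
edge 2: (10,4.5)→(19,29)  cross = 10·29 − 19·4.5 = 204.5000; (r_i+r_j)·cross = 29·204.5000 = 5930.5000
edge 3: (19,29)→(1.5,37)  cross = 19·37 − 1.5·29 = 659.5000; (r_i+r_j)·cross = 20.5·659.5000 = 13519.7500
Σcross = 758.0000 → A = |Σcross|/2 = 379.0000 mm²
Σ(r_i+r_j)·cross = 19003.0000 → first moment M = |Σ|/6 = 3167.1667
R_c = M/A = 3167.1667/379.0000 = 8.3566 mm
θ = 279° = 4.869469 rad
V = θ·R_c·A = 4.869469·8.3566·379.0000 = 15422.419 mm³

Volume = 15422.419 mm³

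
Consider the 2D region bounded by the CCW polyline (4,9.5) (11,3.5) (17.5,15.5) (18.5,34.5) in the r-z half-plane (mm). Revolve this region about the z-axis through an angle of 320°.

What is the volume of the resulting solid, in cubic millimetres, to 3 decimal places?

Profile (r,z), 4 vertices: (4,9.5) (11,3.5) (17.5,15.5) (18.5,34.5)
edge 0: (4,9.5)→(11,3.5)  cross = 4·3.5 − 11·9.5 = -90.5000; (r_i+r_j)·cross = 15·-90.5000 = -1357.5000
edge 1: (11,3.5)→(17.5,15.5)  cross = 11·15.5 − 17.5·3.5 = 109.2500; (r_i+r_j)·cross = 28.5·109.2500 = 3113.6250
edge 2: (17.5,15.5)→(18.5,34.5)  cross = 17.5·34.5 − 18.5·15.5 = 317.0000; (r_i+r_j)·cross = 36·317.0000 = 11412.0000
edge 3: (18.5,34.5)→(4,9.5)  cross = 18.5·9.5 − 4·34.5 = 37.7500; (r_i+r_j)·cross = 22.5·37.7500 = 849.3750
Σcross = 373.5000 → A = |Σcross|/2 = 186.7500 mm²
Σ(r_i+r_j)·cross = 14017.5000 → first moment M = |Σ|/6 = 2336.2500
R_c = M/A = 2336.2500/186.7500 = 12.5100 mm
θ = 320° = 5.585054 rad
V = θ·R_c·A = 5.585054·12.5100·186.7500 = 13048.081 mm³

Volume = 13048.081 mm³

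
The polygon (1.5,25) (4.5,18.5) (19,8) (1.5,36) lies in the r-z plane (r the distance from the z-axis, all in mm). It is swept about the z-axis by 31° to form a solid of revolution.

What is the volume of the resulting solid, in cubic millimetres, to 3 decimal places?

Profile (r,z), 4 vertices: (1.5,25) (4.5,18.5) (19,8) (1.5,36)
edge 0: (1.5,25)→(4.5,18.5)  cross = 1.5·18.5 − 4.5·25 = -84.7500; (r_i+r_j)·cross = 6·-84.7500 = -508.5000
edge 1: (4.5,18.5)→(19,8)  cross = 4.5·8 − 19·18.5 = -315.5000; (r_i+r_j)·cross = 23.5·-315.5000 = -7414.2500
edge 2: (19,8)→(1.5,36)  cross = 19·36 − 1.5·8 = 672.0000; (r_i+r_j)·cross = 20.5·672.0000 = 13776.0000
edge 3: (1.5,36)→(1.5,25)  cross = 1.5·25 − 1.5·36 = -16.5000; (r_i+r_j)·cross = 3·-16.5000 = -49.5000
Σcross = 255.2500 → A = |Σcross|/2 = 127.6250 mm²
Σ(r_i+r_j)·cross = 5803.7500 → first moment M = |Σ|/6 = 967.2917
R_c = M/A = 967.2917/127.6250 = 7.5792 mm
θ = 31° = 0.541052 rad
V = θ·R_c·A = 0.541052·7.5792·127.6250 = 523.355 mm³

Volume = 523.355 mm³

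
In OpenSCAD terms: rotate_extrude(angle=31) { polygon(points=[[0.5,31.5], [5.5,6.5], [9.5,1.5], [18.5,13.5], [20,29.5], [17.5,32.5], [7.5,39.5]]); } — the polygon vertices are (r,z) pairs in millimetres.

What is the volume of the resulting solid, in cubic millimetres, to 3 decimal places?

Volume = 2664.050 mm³

Profile (r,z), 7 vertices: (0.5,31.5) (5.5,6.5) (9.5,1.5) (18.5,13.5) (20,29.5) (17.5,32.5) (7.5,39.5)
edge 0: (0.5,31.5)→(5.5,6.5)  cross = 0.5·6.5 − 5.5·31.5 = -170.0000; (r_i+r_j)·cross = 6·-170.0000 = -1020.0000
edge 1: (5.5,6.5)→(9.5,1.5)  cross = 5.5·1.5 − 9.5·6.5 = -53.5000; (r_i+r_j)·cross = 15·-53.5000 = -802.5000
edge 2: (9.5,1.5)→(18.5,13.5)  cross = 9.5·13.5 − 18.5·1.5 = 100.5000; (r_i+r_j)·cross = 28·100.5000 = 2814.0000
edge 3: (18.5,13.5)→(20,29.5)  cross = 18.5·29.5 − 20·13.5 = 275.7500; (r_i+r_j)·cross = 38.5·275.7500 = 10616.3750
edge 4: (20,29.5)→(17.5,32.5)  cross = 20·32.5 − 17.5·29.5 = 133.7500; (r_i+r_j)·cross = 37.5·133.7500 = 5015.6250
edge 5: (17.5,32.5)→(7.5,39.5)  cross = 17.5·39.5 − 7.5·32.5 = 447.5000; (r_i+r_j)·cross = 25·447.5000 = 11187.5000
edge 6: (7.5,39.5)→(0.5,31.5)  cross = 7.5·31.5 − 0.5·39.5 = 216.5000; (r_i+r_j)·cross = 8·216.5000 = 1732.0000
Σcross = 950.5000 → A = |Σcross|/2 = 475.2500 mm²
Σ(r_i+r_j)·cross = 29543.0000 → first moment M = |Σ|/6 = 4923.8333
R_c = M/A = 4923.8333/475.2500 = 10.3605 mm
θ = 31° = 0.541052 rad
V = θ·R_c·A = 0.541052·10.3605·475.2500 = 2664.050 mm³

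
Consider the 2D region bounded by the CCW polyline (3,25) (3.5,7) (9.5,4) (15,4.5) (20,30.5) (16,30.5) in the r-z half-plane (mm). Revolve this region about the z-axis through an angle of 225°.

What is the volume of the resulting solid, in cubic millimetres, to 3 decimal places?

Volume = 14123.177 mm³

Profile (r,z), 6 vertices: (3,25) (3.5,7) (9.5,4) (15,4.5) (20,30.5) (16,30.5)
edge 0: (3,25)→(3.5,7)  cross = 3·7 − 3.5·25 = -66.5000; (r_i+r_j)·cross = 6.5·-66.5000 = -432.2500
edge 1: (3.5,7)→(9.5,4)  cross = 3.5·4 − 9.5·7 = -52.5000; (r_i+r_j)·cross = 13·-52.5000 = -682.5000
edge 2: (9.5,4)→(15,4.5)  cross = 9.5·4.5 − 15·4 = -17.2500; (r_i+r_j)·cross = 24.5·-17.2500 = -422.6250
edge 3: (15,4.5)→(20,30.5)  cross = 15·30.5 − 20·4.5 = 367.5000; (r_i+r_j)·cross = 35·367.5000 = 12862.5000
edge 4: (20,30.5)→(16,30.5)  cross = 20·30.5 − 16·30.5 = 122.0000; (r_i+r_j)·cross = 36·122.0000 = 4392.0000
edge 5: (16,30.5)→(3,25)  cross = 16·25 − 3·30.5 = 308.5000; (r_i+r_j)·cross = 19·308.5000 = 5861.5000
Σcross = 661.7500 → A = |Σcross|/2 = 330.8750 mm²
Σ(r_i+r_j)·cross = 21578.6250 → first moment M = |Σ|/6 = 3596.4375
R_c = M/A = 3596.4375/330.8750 = 10.8695 mm
θ = 225° = 3.926991 rad
V = θ·R_c·A = 3.926991·10.8695·330.8750 = 14123.177 mm³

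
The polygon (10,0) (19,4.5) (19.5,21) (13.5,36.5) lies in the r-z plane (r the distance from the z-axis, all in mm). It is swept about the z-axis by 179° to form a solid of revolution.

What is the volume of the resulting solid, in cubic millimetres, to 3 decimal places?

Volume = 9811.295 mm³

Profile (r,z), 4 vertices: (10,0) (19,4.5) (19.5,21) (13.5,36.5)
edge 0: (10,0)→(19,4.5)  cross = 10·4.5 − 19·0 = 45.0000; (r_i+r_j)·cross = 29·45.0000 = 1305.0000
edge 1: (19,4.5)→(19.5,21)  cross = 19·21 − 19.5·4.5 = 311.2500; (r_i+r_j)·cross = 38.5·311.2500 = 11983.1250
edge 2: (19.5,21)→(13.5,36.5)  cross = 19.5·36.5 − 13.5·21 = 428.2500; (r_i+r_j)·cross = 33·428.2500 = 14132.2500
edge 3: (13.5,36.5)→(10,0)  cross = 13.5·0 − 10·36.5 = -365.0000; (r_i+r_j)·cross = 23.5·-365.0000 = -8577.5000
Σcross = 419.5000 → A = |Σcross|/2 = 209.7500 mm²
Σ(r_i+r_j)·cross = 18842.8750 → first moment M = |Σ|/6 = 3140.4792
R_c = M/A = 3140.4792/209.7500 = 14.9725 mm
θ = 179° = 3.124139 rad
V = θ·R_c·A = 3.124139·14.9725·209.7500 = 9811.295 mm³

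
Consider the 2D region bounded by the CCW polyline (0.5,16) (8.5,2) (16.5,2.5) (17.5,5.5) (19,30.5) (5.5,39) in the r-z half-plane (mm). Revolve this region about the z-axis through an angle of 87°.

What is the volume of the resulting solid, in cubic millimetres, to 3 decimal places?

Volume = 7645.960 mm³

Profile (r,z), 6 vertices: (0.5,16) (8.5,2) (16.5,2.5) (17.5,5.5) (19,30.5) (5.5,39)
edge 0: (0.5,16)→(8.5,2)  cross = 0.5·2 − 8.5·16 = -135.0000; (r_i+r_j)·cross = 9·-135.0000 = -1215.0000
edge 1: (8.5,2)→(16.5,2.5)  cross = 8.5·2.5 − 16.5·2 = -11.7500; (r_i+r_j)·cross = 25·-11.7500 = -293.7500
edge 2: (16.5,2.5)→(17.5,5.5)  cross = 16.5·5.5 − 17.5·2.5 = 47.0000; (r_i+r_j)·cross = 34·47.0000 = 1598.0000
edge 3: (17.5,5.5)→(19,30.5)  cross = 17.5·30.5 − 19·5.5 = 429.2500; (r_i+r_j)·cross = 36.5·429.2500 = 15667.6250
edge 4: (19,30.5)→(5.5,39)  cross = 19·39 − 5.5·30.5 = 573.2500; (r_i+r_j)·cross = 24.5·573.2500 = 14044.6250
edge 5: (5.5,39)→(0.5,16)  cross = 5.5·16 − 0.5·39 = 68.5000; (r_i+r_j)·cross = 6·68.5000 = 411.0000
Σcross = 971.2500 → A = |Σcross|/2 = 485.6250 mm²
Σ(r_i+r_j)·cross = 30212.5000 → first moment M = |Σ|/6 = 5035.4167
R_c = M/A = 5035.4167/485.6250 = 10.3689 mm
θ = 87° = 1.518436 rad
V = θ·R_c·A = 1.518436·10.3689·485.6250 = 7645.960 mm³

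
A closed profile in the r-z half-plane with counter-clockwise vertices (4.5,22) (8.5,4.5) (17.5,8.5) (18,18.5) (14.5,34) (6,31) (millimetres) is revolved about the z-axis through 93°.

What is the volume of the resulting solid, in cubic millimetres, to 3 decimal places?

Volume = 5370.145 mm³

Profile (r,z), 6 vertices: (4.5,22) (8.5,4.5) (17.5,8.5) (18,18.5) (14.5,34) (6,31)
edge 0: (4.5,22)→(8.5,4.5)  cross = 4.5·4.5 − 8.5·22 = -166.7500; (r_i+r_j)·cross = 13·-166.7500 = -2167.7500
edge 1: (8.5,4.5)→(17.5,8.5)  cross = 8.5·8.5 − 17.5·4.5 = -6.5000; (r_i+r_j)·cross = 26·-6.5000 = -169.0000
edge 2: (17.5,8.5)→(18,18.5)  cross = 17.5·18.5 − 18·8.5 = 170.7500; (r_i+r_j)·cross = 35.5·170.7500 = 6061.6250
edge 3: (18,18.5)→(14.5,34)  cross = 18·34 − 14.5·18.5 = 343.7500; (r_i+r_j)·cross = 32.5·343.7500 = 11171.8750
edge 4: (14.5,34)→(6,31)  cross = 14.5·31 − 6·34 = 245.5000; (r_i+r_j)·cross = 20.5·245.5000 = 5032.7500
edge 5: (6,31)→(4.5,22)  cross = 6·22 − 4.5·31 = -7.5000; (r_i+r_j)·cross = 10.5·-7.5000 = -78.7500
Σcross = 579.2500 → A = |Σcross|/2 = 289.6250 mm²
Σ(r_i+r_j)·cross = 19850.7500 → first moment M = |Σ|/6 = 3308.4583
R_c = M/A = 3308.4583/289.6250 = 11.4232 mm
θ = 93° = 1.623156 rad
V = θ·R_c·A = 1.623156·11.4232·289.6250 = 5370.145 mm³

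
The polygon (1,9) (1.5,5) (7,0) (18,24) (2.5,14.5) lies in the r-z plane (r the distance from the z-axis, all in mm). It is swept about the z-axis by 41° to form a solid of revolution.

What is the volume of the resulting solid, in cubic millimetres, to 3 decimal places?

Profile (r,z), 5 vertices: (1,9) (1.5,5) (7,0) (18,24) (2.5,14.5)
edge 0: (1,9)→(1.5,5)  cross = 1·5 − 1.5·9 = -8.5000; (r_i+r_j)·cross = 2.5·-8.5000 = -21.2500
edge 1: (1.5,5)→(7,0)  cross = 1.5·0 − 7·5 = -35.0000; (r_i+r_j)·cross = 8.5·-35.0000 = -297.5000
edge 2: (7,0)→(18,24)  cross = 7·24 − 18·0 = 168.0000; (r_i+r_j)·cross = 25·168.0000 = 4200.0000
edge 3: (18,24)→(2.5,14.5)  cross = 18·14.5 − 2.5·24 = 201.0000; (r_i+r_j)·cross = 20.5·201.0000 = 4120.5000
edge 4: (2.5,14.5)→(1,9)  cross = 2.5·9 − 1·14.5 = 8.0000; (r_i+r_j)·cross = 3.5·8.0000 = 28.0000
Σcross = 333.5000 → A = |Σcross|/2 = 166.7500 mm²
Σ(r_i+r_j)·cross = 8029.7500 → first moment M = |Σ|/6 = 1338.2917
R_c = M/A = 1338.2917/166.7500 = 8.0257 mm
θ = 41° = 0.715585 rad
V = θ·R_c·A = 0.715585·8.0257·166.7500 = 957.661 mm³

Volume = 957.661 mm³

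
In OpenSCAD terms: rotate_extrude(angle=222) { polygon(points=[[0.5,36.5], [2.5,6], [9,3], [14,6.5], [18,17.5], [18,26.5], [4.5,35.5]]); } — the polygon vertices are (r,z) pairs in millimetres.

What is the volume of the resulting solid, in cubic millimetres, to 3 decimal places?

Volume = 14164.924 mm³

Profile (r,z), 7 vertices: (0.5,36.5) (2.5,6) (9,3) (14,6.5) (18,17.5) (18,26.5) (4.5,35.5)
edge 0: (0.5,36.5)→(2.5,6)  cross = 0.5·6 − 2.5·36.5 = -88.2500; (r_i+r_j)·cross = 3·-88.2500 = -264.7500
edge 1: (2.5,6)→(9,3)  cross = 2.5·3 − 9·6 = -46.5000; (r_i+r_j)·cross = 11.5·-46.5000 = -534.7500
edge 2: (9,3)→(14,6.5)  cross = 9·6.5 − 14·3 = 16.5000; (r_i+r_j)·cross = 23·16.5000 = 379.5000
edge 3: (14,6.5)→(18,17.5)  cross = 14·17.5 − 18·6.5 = 128.0000; (r_i+r_j)·cross = 32·128.0000 = 4096.0000
edge 4: (18,17.5)→(18,26.5)  cross = 18·26.5 − 18·17.5 = 162.0000; (r_i+r_j)·cross = 36·162.0000 = 5832.0000
edge 5: (18,26.5)→(4.5,35.5)  cross = 18·35.5 − 4.5·26.5 = 519.7500; (r_i+r_j)·cross = 22.5·519.7500 = 11694.3750
edge 6: (4.5,35.5)→(0.5,36.5)  cross = 4.5·36.5 − 0.5·35.5 = 146.5000; (r_i+r_j)·cross = 5·146.5000 = 732.5000
Σcross = 838.0000 → A = |Σcross|/2 = 419.0000 mm²
Σ(r_i+r_j)·cross = 21934.8750 → first moment M = |Σ|/6 = 3655.8125
R_c = M/A = 3655.8125/419.0000 = 8.7251 mm
θ = 222° = 3.874631 rad
V = θ·R_c·A = 3.874631·8.7251·419.0000 = 14164.924 mm³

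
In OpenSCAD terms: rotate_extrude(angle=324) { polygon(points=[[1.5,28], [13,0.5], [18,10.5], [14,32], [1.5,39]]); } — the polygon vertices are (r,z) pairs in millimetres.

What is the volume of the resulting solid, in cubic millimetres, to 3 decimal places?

Profile (r,z), 5 vertices: (1.5,28) (13,0.5) (18,10.5) (14,32) (1.5,39)
edge 0: (1.5,28)→(13,0.5)  cross = 1.5·0.5 − 13·28 = -363.2500; (r_i+r_j)·cross = 14.5·-363.2500 = -5267.1250
edge 1: (13,0.5)→(18,10.5)  cross = 13·10.5 − 18·0.5 = 127.5000; (r_i+r_j)·cross = 31·127.5000 = 3952.5000
edge 2: (18,10.5)→(14,32)  cross = 18·32 − 14·10.5 = 429.0000; (r_i+r_j)·cross = 32·429.0000 = 13728.0000
edge 3: (14,32)→(1.5,39)  cross = 14·39 − 1.5·32 = 498.0000; (r_i+r_j)·cross = 15.5·498.0000 = 7719.0000
edge 4: (1.5,39)→(1.5,28)  cross = 1.5·28 − 1.5·39 = -16.5000; (r_i+r_j)·cross = 3·-16.5000 = -49.5000
Σcross = 674.7500 → A = |Σcross|/2 = 337.3750 mm²
Σ(r_i+r_j)·cross = 20082.8750 → first moment M = |Σ|/6 = 3347.1458
R_c = M/A = 3347.1458/337.3750 = 9.9211 mm
θ = 324° = 5.654867 rad
V = θ·R_c·A = 5.654867·9.9211·337.3750 = 18927.664 mm³

Volume = 18927.664 mm³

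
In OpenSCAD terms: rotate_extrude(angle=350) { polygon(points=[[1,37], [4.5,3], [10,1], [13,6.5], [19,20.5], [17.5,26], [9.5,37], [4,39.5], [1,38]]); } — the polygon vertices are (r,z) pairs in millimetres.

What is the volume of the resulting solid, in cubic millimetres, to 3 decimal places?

Profile (r,z), 9 vertices: (1,37) (4.5,3) (10,1) (13,6.5) (19,20.5) (17.5,26) (9.5,37) (4,39.5) (1,38)
edge 0: (1,37)→(4.5,3)  cross = 1·3 − 4.5·37 = -163.5000; (r_i+r_j)·cross = 5.5·-163.5000 = -899.2500
edge 1: (4.5,3)→(10,1)  cross = 4.5·1 − 10·3 = -25.5000; (r_i+r_j)·cross = 14.5·-25.5000 = -369.7500
edge 2: (10,1)→(13,6.5)  cross = 10·6.5 − 13·1 = 52.0000; (r_i+r_j)·cross = 23·52.0000 = 1196.0000
edge 3: (13,6.5)→(19,20.5)  cross = 13·20.5 − 19·6.5 = 143.0000; (r_i+r_j)·cross = 32·143.0000 = 4576.0000
edge 4: (19,20.5)→(17.5,26)  cross = 19·26 − 17.5·20.5 = 135.2500; (r_i+r_j)·cross = 36.5·135.2500 = 4936.6250
edge 5: (17.5,26)→(9.5,37)  cross = 17.5·37 − 9.5·26 = 400.5000; (r_i+r_j)·cross = 27·400.5000 = 10813.5000
edge 6: (9.5,37)→(4,39.5)  cross = 9.5·39.5 − 4·37 = 227.2500; (r_i+r_j)·cross = 13.5·227.2500 = 3067.8750
edge 7: (4,39.5)→(1,38)  cross = 4·38 − 1·39.5 = 112.5000; (r_i+r_j)·cross = 5·112.5000 = 562.5000
edge 8: (1,38)→(1,37)  cross = 1·37 − 1·38 = -1.0000; (r_i+r_j)·cross = 2·-1.0000 = -2.0000
Σcross = 880.5000 → A = |Σcross|/2 = 440.2500 mm²
Σ(r_i+r_j)·cross = 23881.5000 → first moment M = |Σ|/6 = 3980.2500
R_c = M/A = 3980.2500/440.2500 = 9.0409 mm
θ = 350° = 6.108652 rad
V = θ·R_c·A = 6.108652·9.0409·440.2500 = 24313.964 mm³

Volume = 24313.964 mm³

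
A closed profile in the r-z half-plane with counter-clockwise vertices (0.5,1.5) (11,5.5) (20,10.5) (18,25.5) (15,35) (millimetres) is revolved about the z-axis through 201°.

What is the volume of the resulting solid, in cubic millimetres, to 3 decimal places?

Profile (r,z), 5 vertices: (0.5,1.5) (11,5.5) (20,10.5) (18,25.5) (15,35)
edge 0: (0.5,1.5)→(11,5.5)  cross = 0.5·5.5 − 11·1.5 = -13.7500; (r_i+r_j)·cross = 11.5·-13.7500 = -158.1250
edge 1: (11,5.5)→(20,10.5)  cross = 11·10.5 − 20·5.5 = 5.5000; (r_i+r_j)·cross = 31·5.5000 = 170.5000
edge 2: (20,10.5)→(18,25.5)  cross = 20·25.5 − 18·10.5 = 321.0000; (r_i+r_j)·cross = 38·321.0000 = 12198.0000
edge 3: (18,25.5)→(15,35)  cross = 18·35 − 15·25.5 = 247.5000; (r_i+r_j)·cross = 33·247.5000 = 8167.5000
edge 4: (15,35)→(0.5,1.5)  cross = 15·1.5 − 0.5·35 = 5.0000; (r_i+r_j)·cross = 15.5·5.0000 = 77.5000
Σcross = 565.2500 → A = |Σcross|/2 = 282.6250 mm²
Σ(r_i+r_j)·cross = 20455.3750 → first moment M = |Σ|/6 = 3409.2292
R_c = M/A = 3409.2292/282.6250 = 12.0627 mm
θ = 201° = 3.508112 rad
V = θ·R_c·A = 3.508112·12.0627·282.6250 = 11959.957 mm³

Volume = 11959.957 mm³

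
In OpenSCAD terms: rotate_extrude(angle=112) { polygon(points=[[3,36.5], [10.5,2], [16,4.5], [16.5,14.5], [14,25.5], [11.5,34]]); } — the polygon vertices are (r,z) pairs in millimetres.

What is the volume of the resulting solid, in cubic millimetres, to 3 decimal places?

Volume = 5325.767 mm³

Profile (r,z), 6 vertices: (3,36.5) (10.5,2) (16,4.5) (16.5,14.5) (14,25.5) (11.5,34)
edge 0: (3,36.5)→(10.5,2)  cross = 3·2 − 10.5·36.5 = -377.2500; (r_i+r_j)·cross = 13.5·-377.2500 = -5092.8750
edge 1: (10.5,2)→(16,4.5)  cross = 10.5·4.5 − 16·2 = 15.2500; (r_i+r_j)·cross = 26.5·15.2500 = 404.1250
edge 2: (16,4.5)→(16.5,14.5)  cross = 16·14.5 − 16.5·4.5 = 157.7500; (r_i+r_j)·cross = 32.5·157.7500 = 5126.8750
edge 3: (16.5,14.5)→(14,25.5)  cross = 16.5·25.5 − 14·14.5 = 217.7500; (r_i+r_j)·cross = 30.5·217.7500 = 6641.3750
edge 4: (14,25.5)→(11.5,34)  cross = 14·34 − 11.5·25.5 = 182.7500; (r_i+r_j)·cross = 25.5·182.7500 = 4660.1250
edge 5: (11.5,34)→(3,36.5)  cross = 11.5·36.5 − 3·34 = 317.7500; (r_i+r_j)·cross = 14.5·317.7500 = 4607.3750
Σcross = 514.0000 → A = |Σcross|/2 = 257.0000 mm²
Σ(r_i+r_j)·cross = 16347.0000 → first moment M = |Σ|/6 = 2724.5000
R_c = M/A = 2724.5000/257.0000 = 10.6012 mm
θ = 112° = 1.954769 rad
V = θ·R_c·A = 1.954769·10.6012·257.0000 = 5325.767 mm³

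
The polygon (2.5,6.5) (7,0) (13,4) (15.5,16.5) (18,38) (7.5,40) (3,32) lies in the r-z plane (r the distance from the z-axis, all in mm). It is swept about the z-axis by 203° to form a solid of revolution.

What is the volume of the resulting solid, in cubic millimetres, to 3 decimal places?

Profile (r,z), 7 vertices: (2.5,6.5) (7,0) (13,4) (15.5,16.5) (18,38) (7.5,40) (3,32)
edge 0: (2.5,6.5)→(7,0)  cross = 2.5·0 − 7·6.5 = -45.5000; (r_i+r_j)·cross = 9.5·-45.5000 = -432.2500
edge 1: (7,0)→(13,4)  cross = 7·4 − 13·0 = 28.0000; (r_i+r_j)·cross = 20·28.0000 = 560.0000
edge 2: (13,4)→(15.5,16.5)  cross = 13·16.5 − 15.5·4 = 152.5000; (r_i+r_j)·cross = 28.5·152.5000 = 4346.2500
edge 3: (15.5,16.5)→(18,38)  cross = 15.5·38 − 18·16.5 = 292.0000; (r_i+r_j)·cross = 33.5·292.0000 = 9782.0000
edge 4: (18,38)→(7.5,40)  cross = 18·40 − 7.5·38 = 435.0000; (r_i+r_j)·cross = 25.5·435.0000 = 11092.5000
edge 5: (7.5,40)→(3,32)  cross = 7.5·32 − 3·40 = 120.0000; (r_i+r_j)·cross = 10.5·120.0000 = 1260.0000
edge 6: (3,32)→(2.5,6.5)  cross = 3·6.5 − 2.5·32 = -60.5000; (r_i+r_j)·cross = 5.5·-60.5000 = -332.7500
Σcross = 921.5000 → A = |Σcross|/2 = 460.7500 mm²
Σ(r_i+r_j)·cross = 26275.7500 → first moment M = |Σ|/6 = 4379.2917
R_c = M/A = 4379.2917/460.7500 = 9.5047 mm
θ = 203° = 3.543018 rad
V = θ·R_c·A = 3.543018·9.5047·460.7500 = 15515.911 mm³

Volume = 15515.911 mm³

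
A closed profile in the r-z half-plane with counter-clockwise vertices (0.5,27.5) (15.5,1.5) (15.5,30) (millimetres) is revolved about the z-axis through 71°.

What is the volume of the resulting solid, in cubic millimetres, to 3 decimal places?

Profile (r,z), 3 vertices: (0.5,27.5) (15.5,1.5) (15.5,30)
edge 0: (0.5,27.5)→(15.5,1.5)  cross = 0.5·1.5 − 15.5·27.5 = -425.5000; (r_i+r_j)·cross = 16·-425.5000 = -6808.0000
edge 1: (15.5,1.5)→(15.5,30)  cross = 15.5·30 − 15.5·1.5 = 441.7500; (r_i+r_j)·cross = 31·441.7500 = 13694.2500
edge 2: (15.5,30)→(0.5,27.5)  cross = 15.5·27.5 − 0.5·30 = 411.2500; (r_i+r_j)·cross = 16·411.2500 = 6580.0000
Σcross = 427.5000 → A = |Σcross|/2 = 213.7500 mm²
Σ(r_i+r_j)·cross = 13466.2500 → first moment M = |Σ|/6 = 2244.3750
R_c = M/A = 2244.3750/213.7500 = 10.5000 mm
θ = 71° = 1.239184 rad
V = θ·R_c·A = 1.239184·10.5000·213.7500 = 2781.193 mm³

Volume = 2781.193 mm³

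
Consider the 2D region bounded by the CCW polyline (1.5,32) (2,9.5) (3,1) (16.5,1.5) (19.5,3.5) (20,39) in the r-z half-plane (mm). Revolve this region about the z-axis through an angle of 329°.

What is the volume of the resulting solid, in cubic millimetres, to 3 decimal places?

Volume = 38531.987 mm³

Profile (r,z), 6 vertices: (1.5,32) (2,9.5) (3,1) (16.5,1.5) (19.5,3.5) (20,39)
edge 0: (1.5,32)→(2,9.5)  cross = 1.5·9.5 − 2·32 = -49.7500; (r_i+r_j)·cross = 3.5·-49.7500 = -174.1250
edge 1: (2,9.5)→(3,1)  cross = 2·1 − 3·9.5 = -26.5000; (r_i+r_j)·cross = 5·-26.5000 = -132.5000
edge 2: (3,1)→(16.5,1.5)  cross = 3·1.5 − 16.5·1 = -12.0000; (r_i+r_j)·cross = 19.5·-12.0000 = -234.0000
edge 3: (16.5,1.5)→(19.5,3.5)  cross = 16.5·3.5 − 19.5·1.5 = 28.5000; (r_i+r_j)·cross = 36·28.5000 = 1026.0000
edge 4: (19.5,3.5)→(20,39)  cross = 19.5·39 − 20·3.5 = 690.5000; (r_i+r_j)·cross = 39.5·690.5000 = 27274.7500
edge 5: (20,39)→(1.5,32)  cross = 20·32 − 1.5·39 = 581.5000; (r_i+r_j)·cross = 21.5·581.5000 = 12502.2500
Σcross = 1212.2500 → A = |Σcross|/2 = 606.1250 mm²
Σ(r_i+r_j)·cross = 40262.3750 → first moment M = |Σ|/6 = 6710.3958
R_c = M/A = 6710.3958/606.1250 = 11.0710 mm
θ = 329° = 5.742133 rad
V = θ·R_c·A = 5.742133·11.0710·606.1250 = 38531.987 mm³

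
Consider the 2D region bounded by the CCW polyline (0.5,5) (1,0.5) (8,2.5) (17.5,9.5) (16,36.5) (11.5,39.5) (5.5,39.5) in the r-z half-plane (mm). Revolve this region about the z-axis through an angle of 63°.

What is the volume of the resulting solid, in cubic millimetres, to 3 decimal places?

Profile (r,z), 7 vertices: (0.5,5) (1,0.5) (8,2.5) (17.5,9.5) (16,36.5) (11.5,39.5) (5.5,39.5)
edge 0: (0.5,5)→(1,0.5)  cross = 0.5·0.5 − 1·5 = -4.7500; (r_i+r_j)·cross = 1.5·-4.7500 = -7.1250
edge 1: (1,0.5)→(8,2.5)  cross = 1·2.5 − 8·0.5 = -1.5000; (r_i+r_j)·cross = 9·-1.5000 = -13.5000
edge 2: (8,2.5)→(17.5,9.5)  cross = 8·9.5 − 17.5·2.5 = 32.2500; (r_i+r_j)·cross = 25.5·32.2500 = 822.3750
edge 3: (17.5,9.5)→(16,36.5)  cross = 17.5·36.5 − 16·9.5 = 486.7500; (r_i+r_j)·cross = 33.5·486.7500 = 16306.1250
edge 4: (16,36.5)→(11.5,39.5)  cross = 16·39.5 − 11.5·36.5 = 212.2500; (r_i+r_j)·cross = 27.5·212.2500 = 5836.8750
edge 5: (11.5,39.5)→(5.5,39.5)  cross = 11.5·39.5 − 5.5·39.5 = 237.0000; (r_i+r_j)·cross = 17·237.0000 = 4029.0000
edge 6: (5.5,39.5)→(0.5,5)  cross = 5.5·5 − 0.5·39.5 = 7.7500; (r_i+r_j)·cross = 6·7.7500 = 46.5000
Σcross = 969.7500 → A = |Σcross|/2 = 484.8750 mm²
Σ(r_i+r_j)·cross = 27020.2500 → first moment M = |Σ|/6 = 4503.3750
R_c = M/A = 4503.3750/484.8750 = 9.2877 mm
θ = 63° = 1.099557 rad
V = θ·R_c·A = 1.099557·9.2877·484.8750 = 4951.719 mm³

Volume = 4951.719 mm³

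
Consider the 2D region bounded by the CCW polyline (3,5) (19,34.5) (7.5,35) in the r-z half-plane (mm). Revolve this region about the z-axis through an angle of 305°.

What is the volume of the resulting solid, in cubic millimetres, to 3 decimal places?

Volume = 9088.458 mm³

Profile (r,z), 3 vertices: (3,5) (19,34.5) (7.5,35)
edge 0: (3,5)→(19,34.5)  cross = 3·34.5 − 19·5 = 8.5000; (r_i+r_j)·cross = 22·8.5000 = 187.0000
edge 1: (19,34.5)→(7.5,35)  cross = 19·35 − 7.5·34.5 = 406.2500; (r_i+r_j)·cross = 26.5·406.2500 = 10765.6250
edge 2: (7.5,35)→(3,5)  cross = 7.5·5 − 3·35 = -67.5000; (r_i+r_j)·cross = 10.5·-67.5000 = -708.7500
Σcross = 347.2500 → A = |Σcross|/2 = 173.6250 mm²
Σ(r_i+r_j)·cross = 10243.8750 → first moment M = |Σ|/6 = 1707.3125
R_c = M/A = 1707.3125/173.6250 = 9.8333 mm
θ = 305° = 5.323254 rad
V = θ·R_c·A = 5.323254·9.8333·173.6250 = 9088.458 mm³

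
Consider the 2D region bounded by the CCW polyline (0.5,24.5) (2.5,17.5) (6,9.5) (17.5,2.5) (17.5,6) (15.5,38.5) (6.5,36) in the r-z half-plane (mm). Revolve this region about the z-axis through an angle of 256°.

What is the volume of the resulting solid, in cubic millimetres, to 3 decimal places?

Profile (r,z), 7 vertices: (0.5,24.5) (2.5,17.5) (6,9.5) (17.5,2.5) (17.5,6) (15.5,38.5) (6.5,36)
edge 0: (0.5,24.5)→(2.5,17.5)  cross = 0.5·17.5 − 2.5·24.5 = -52.5000; (r_i+r_j)·cross = 3·-52.5000 = -157.5000
edge 1: (2.5,17.5)→(6,9.5)  cross = 2.5·9.5 − 6·17.5 = -81.2500; (r_i+r_j)·cross = 8.5·-81.2500 = -690.6250
edge 2: (6,9.5)→(17.5,2.5)  cross = 6·2.5 − 17.5·9.5 = -151.2500; (r_i+r_j)·cross = 23.5·-151.2500 = -3554.3750
edge 3: (17.5,2.5)→(17.5,6)  cross = 17.5·6 − 17.5·2.5 = 61.2500; (r_i+r_j)·cross = 35·61.2500 = 2143.7500
edge 4: (17.5,6)→(15.5,38.5)  cross = 17.5·38.5 − 15.5·6 = 580.7500; (r_i+r_j)·cross = 33·580.7500 = 19164.7500
edge 5: (15.5,38.5)→(6.5,36)  cross = 15.5·36 − 6.5·38.5 = 307.7500; (r_i+r_j)·cross = 22·307.7500 = 6770.5000
edge 6: (6.5,36)→(0.5,24.5)  cross = 6.5·24.5 − 0.5·36 = 141.2500; (r_i+r_j)·cross = 7·141.2500 = 988.7500
Σcross = 806.0000 → A = |Σcross|/2 = 403.0000 mm²
Σ(r_i+r_j)·cross = 24665.2500 → first moment M = |Σ|/6 = 4110.8750
R_c = M/A = 4110.8750/403.0000 = 10.2007 mm
θ = 256° = 4.468043 rad
V = θ·R_c·A = 4.468043·10.2007·403.0000 = 18367.566 mm³

Volume = 18367.566 mm³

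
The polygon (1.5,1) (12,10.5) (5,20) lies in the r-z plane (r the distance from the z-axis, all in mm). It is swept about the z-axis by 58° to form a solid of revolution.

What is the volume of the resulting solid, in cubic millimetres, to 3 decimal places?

Volume = 518.905 mm³

Profile (r,z), 3 vertices: (1.5,1) (12,10.5) (5,20)
edge 0: (1.5,1)→(12,10.5)  cross = 1.5·10.5 − 12·1 = 3.7500; (r_i+r_j)·cross = 13.5·3.7500 = 50.6250
edge 1: (12,10.5)→(5,20)  cross = 12·20 − 5·10.5 = 187.5000; (r_i+r_j)·cross = 17·187.5000 = 3187.5000
edge 2: (5,20)→(1.5,1)  cross = 5·1 − 1.5·20 = -25.0000; (r_i+r_j)·cross = 6.5·-25.0000 = -162.5000
Σcross = 166.2500 → A = |Σcross|/2 = 83.1250 mm²
Σ(r_i+r_j)·cross = 3075.6250 → first moment M = |Σ|/6 = 512.6042
R_c = M/A = 512.6042/83.1250 = 6.1667 mm
θ = 58° = 1.012291 rad
V = θ·R_c·A = 1.012291·6.1667·83.1250 = 518.905 mm³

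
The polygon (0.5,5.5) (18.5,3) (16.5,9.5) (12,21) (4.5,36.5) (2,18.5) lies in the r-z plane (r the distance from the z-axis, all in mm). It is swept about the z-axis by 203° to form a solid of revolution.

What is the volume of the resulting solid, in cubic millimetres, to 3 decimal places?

Profile (r,z), 6 vertices: (0.5,5.5) (18.5,3) (16.5,9.5) (12,21) (4.5,36.5) (2,18.5)
edge 0: (0.5,5.5)→(18.5,3)  cross = 0.5·3 − 18.5·5.5 = -100.2500; (r_i+r_j)·cross = 19·-100.2500 = -1904.7500
edge 1: (18.5,3)→(16.5,9.5)  cross = 18.5·9.5 − 16.5·3 = 126.2500; (r_i+r_j)·cross = 35·126.2500 = 4418.7500
edge 2: (16.5,9.5)→(12,21)  cross = 16.5·21 − 12·9.5 = 232.5000; (r_i+r_j)·cross = 28.5·232.5000 = 6626.2500
edge 3: (12,21)→(4.5,36.5)  cross = 12·36.5 − 4.5·21 = 343.5000; (r_i+r_j)·cross = 16.5·343.5000 = 5667.7500
edge 4: (4.5,36.5)→(2,18.5)  cross = 4.5·18.5 − 2·36.5 = 10.2500; (r_i+r_j)·cross = 6.5·10.2500 = 66.6250
edge 5: (2,18.5)→(0.5,5.5)  cross = 2·5.5 − 0.5·18.5 = 1.7500; (r_i+r_j)·cross = 2.5·1.7500 = 4.3750
Σcross = 614.0000 → A = |Σcross|/2 = 307.0000 mm²
Σ(r_i+r_j)·cross = 14879.0000 → first moment M = |Σ|/6 = 2479.8333
R_c = M/A = 2479.8333/307.0000 = 8.0776 mm
θ = 203° = 3.543018 rad
V = θ·R_c·A = 3.543018·8.0776·307.0000 = 8786.095 mm³

Volume = 8786.095 mm³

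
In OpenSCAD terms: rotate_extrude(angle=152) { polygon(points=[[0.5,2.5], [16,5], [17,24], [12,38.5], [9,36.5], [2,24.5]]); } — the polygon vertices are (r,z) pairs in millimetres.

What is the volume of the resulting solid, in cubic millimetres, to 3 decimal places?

Volume = 10347.472 mm³

Profile (r,z), 6 vertices: (0.5,2.5) (16,5) (17,24) (12,38.5) (9,36.5) (2,24.5)
edge 0: (0.5,2.5)→(16,5)  cross = 0.5·5 − 16·2.5 = -37.5000; (r_i+r_j)·cross = 16.5·-37.5000 = -618.7500
edge 1: (16,5)→(17,24)  cross = 16·24 − 17·5 = 299.0000; (r_i+r_j)·cross = 33·299.0000 = 9867.0000
edge 2: (17,24)→(12,38.5)  cross = 17·38.5 − 12·24 = 366.5000; (r_i+r_j)·cross = 29·366.5000 = 10628.5000
edge 3: (12,38.5)→(9,36.5)  cross = 12·36.5 − 9·38.5 = 91.5000; (r_i+r_j)·cross = 21·91.5000 = 1921.5000
edge 4: (9,36.5)→(2,24.5)  cross = 9·24.5 − 2·36.5 = 147.5000; (r_i+r_j)·cross = 11·147.5000 = 1622.5000
edge 5: (2,24.5)→(0.5,2.5)  cross = 2·2.5 − 0.5·24.5 = -7.2500; (r_i+r_j)·cross = 2.5·-7.2500 = -18.1250
Σcross = 859.7500 → A = |Σcross|/2 = 429.8750 mm²
Σ(r_i+r_j)·cross = 23402.6250 → first moment M = |Σ|/6 = 3900.4375
R_c = M/A = 3900.4375/429.8750 = 9.0734 mm
θ = 152° = 2.652900 rad
V = θ·R_c·A = 2.652900·9.0734·429.8750 = 10347.472 mm³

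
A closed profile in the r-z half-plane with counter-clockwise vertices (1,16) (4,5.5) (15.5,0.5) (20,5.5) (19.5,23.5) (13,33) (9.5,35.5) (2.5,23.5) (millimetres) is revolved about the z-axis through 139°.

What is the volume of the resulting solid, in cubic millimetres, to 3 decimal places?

Profile (r,z), 8 vertices: (1,16) (4,5.5) (15.5,0.5) (20,5.5) (19.5,23.5) (13,33) (9.5,35.5) (2.5,23.5)
edge 0: (1,16)→(4,5.5)  cross = 1·5.5 − 4·16 = -58.5000; (r_i+r_j)·cross = 5·-58.5000 = -292.5000
edge 1: (4,5.5)→(15.5,0.5)  cross = 4·0.5 − 15.5·5.5 = -83.2500; (r_i+r_j)·cross = 19.5·-83.2500 = -1623.3750
edge 2: (15.5,0.5)→(20,5.5)  cross = 15.5·5.5 − 20·0.5 = 75.2500; (r_i+r_j)·cross = 35.5·75.2500 = 2671.3750
edge 3: (20,5.5)→(19.5,23.5)  cross = 20·23.5 − 19.5·5.5 = 362.7500; (r_i+r_j)·cross = 39.5·362.7500 = 14328.6250
edge 4: (19.5,23.5)→(13,33)  cross = 19.5·33 − 13·23.5 = 338.0000; (r_i+r_j)·cross = 32.5·338.0000 = 10985.0000
edge 5: (13,33)→(9.5,35.5)  cross = 13·35.5 − 9.5·33 = 148.0000; (r_i+r_j)·cross = 22.5·148.0000 = 3330.0000
edge 6: (9.5,35.5)→(2.5,23.5)  cross = 9.5·23.5 − 2.5·35.5 = 134.5000; (r_i+r_j)·cross = 12·134.5000 = 1614.0000
edge 7: (2.5,23.5)→(1,16)  cross = 2.5·16 − 1·23.5 = 16.5000; (r_i+r_j)·cross = 3.5·16.5000 = 57.7500
Σcross = 933.2500 → A = |Σcross|/2 = 466.6250 mm²
Σ(r_i+r_j)·cross = 31070.8750 → first moment M = |Σ|/6 = 5178.4792
R_c = M/A = 5178.4792/466.6250 = 11.0977 mm
θ = 139° = 2.426008 rad
V = θ·R_c·A = 2.426008·11.0977·466.6250 = 12563.030 mm³

Volume = 12563.030 mm³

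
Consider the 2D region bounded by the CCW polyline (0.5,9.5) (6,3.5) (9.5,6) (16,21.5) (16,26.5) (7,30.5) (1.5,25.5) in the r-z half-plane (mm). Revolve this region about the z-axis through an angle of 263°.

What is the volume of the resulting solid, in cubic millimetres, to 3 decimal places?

Profile (r,z), 7 vertices: (0.5,9.5) (6,3.5) (9.5,6) (16,21.5) (16,26.5) (7,30.5) (1.5,25.5)
edge 0: (0.5,9.5)→(6,3.5)  cross = 0.5·3.5 − 6·9.5 = -55.2500; (r_i+r_j)·cross = 6.5·-55.2500 = -359.1250
edge 1: (6,3.5)→(9.5,6)  cross = 6·6 − 9.5·3.5 = 2.7500; (r_i+r_j)·cross = 15.5·2.7500 = 42.6250
edge 2: (9.5,6)→(16,21.5)  cross = 9.5·21.5 − 16·6 = 108.2500; (r_i+r_j)·cross = 25.5·108.2500 = 2760.3750
edge 3: (16,21.5)→(16,26.5)  cross = 16·26.5 − 16·21.5 = 80.0000; (r_i+r_j)·cross = 32·80.0000 = 2560.0000
edge 4: (16,26.5)→(7,30.5)  cross = 16·30.5 − 7·26.5 = 302.5000; (r_i+r_j)·cross = 23·302.5000 = 6957.5000
edge 5: (7,30.5)→(1.5,25.5)  cross = 7·25.5 − 1.5·30.5 = 132.7500; (r_i+r_j)·cross = 8.5·132.7500 = 1128.3750
edge 6: (1.5,25.5)→(0.5,9.5)  cross = 1.5·9.5 − 0.5·25.5 = 1.5000; (r_i+r_j)·cross = 2·1.5000 = 3.0000
Σcross = 572.5000 → A = |Σcross|/2 = 286.2500 mm²
Σ(r_i+r_j)·cross = 13092.7500 → first moment M = |Σ|/6 = 2182.1250
R_c = M/A = 2182.1250/286.2500 = 7.6231 mm
θ = 263° = 4.590216 rad
V = θ·R_c·A = 4.590216·7.6231·286.2500 = 10016.425 mm³

Volume = 10016.425 mm³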